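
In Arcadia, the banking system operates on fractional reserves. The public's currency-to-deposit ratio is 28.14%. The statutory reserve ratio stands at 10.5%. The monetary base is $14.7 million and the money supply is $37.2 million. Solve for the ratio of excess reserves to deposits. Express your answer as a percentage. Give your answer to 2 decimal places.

Using m = M/MB = 37.2/14.7 ≈ 2.530612. Since m = (1 + c)/(c + rr + e), the denominator satisfies c + rr + e = (1 + c)/m = (1 + 0.2814) / 2.530612 ≈ 0.506360.
With c = 0.2814 and rr = 0.105, the ratio of excess reserves to deposits is 0.506360 − 0.2814 − 0.105 = 0.11996.

12.00%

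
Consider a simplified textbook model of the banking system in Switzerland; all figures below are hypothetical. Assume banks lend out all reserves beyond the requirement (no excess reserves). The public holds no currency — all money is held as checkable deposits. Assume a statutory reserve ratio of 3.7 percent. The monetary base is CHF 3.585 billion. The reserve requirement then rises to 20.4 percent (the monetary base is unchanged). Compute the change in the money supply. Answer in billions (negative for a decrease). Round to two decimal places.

-79.32 billion

Initially m₁ = 1 / (0.037) ≈ 27.0270, so M₁ = 27.0270 × 3.585 ≈ 96.8918 billion.
After the change m₂ = 1 / (0.204) ≈ 4.9020, so M₂ = 4.9020 × 3.585 ≈ 17.5737 billion.
ΔM = M₂ − M₁ = 17.5737 − 96.8918 = -79.3181 billion.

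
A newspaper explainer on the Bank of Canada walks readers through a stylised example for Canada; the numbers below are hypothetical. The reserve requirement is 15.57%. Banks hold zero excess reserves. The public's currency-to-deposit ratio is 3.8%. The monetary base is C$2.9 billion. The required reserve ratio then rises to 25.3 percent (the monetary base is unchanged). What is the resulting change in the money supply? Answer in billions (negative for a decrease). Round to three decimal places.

Initially m₁ = (1 + 0.038) / (0.1557 + 0.038) ≈ 5.35880, so M₁ = 5.35880 × 2.9 ≈ 15.5405 billion.
After the change m₂ = (1 + 0.038) / (0.253 + 0.038) ≈ 3.56701, so M₂ = 3.56701 × 2.9 ≈ 10.3443 billion.
ΔM = M₂ − M₁ = 10.3443 − 15.5405 = -5.1962 billion.

-5.196 billion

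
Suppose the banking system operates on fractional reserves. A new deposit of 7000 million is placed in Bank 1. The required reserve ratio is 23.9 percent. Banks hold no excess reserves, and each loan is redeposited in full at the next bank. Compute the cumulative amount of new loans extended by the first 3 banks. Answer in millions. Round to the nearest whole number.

Bank i lends (1 − rr)^i of the original deposit: Bank 1 lends 7000·0.7610 = 5327.0000, Bank 2 lends 7000·0.7610² = 4053.8470, and so on.
Summing a geometric series: total = 7000·[0.7610·(1 − 0.7610^3) / (1 − 0.7610)] ≈ 12465.8246 million.

12466 million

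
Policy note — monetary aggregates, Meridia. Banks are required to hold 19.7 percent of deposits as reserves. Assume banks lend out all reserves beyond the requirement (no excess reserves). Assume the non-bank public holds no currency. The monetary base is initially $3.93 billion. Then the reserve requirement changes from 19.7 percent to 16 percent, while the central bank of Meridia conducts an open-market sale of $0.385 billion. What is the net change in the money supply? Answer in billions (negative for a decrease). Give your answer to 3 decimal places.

$2.207 billion

Before: m₁ = 1 / (0.197) ≈ 5.07614, MB₁ = 3.93, so M₁ = 5.07614 × 3.93 ≈ 19.9492 billion.
After: m₂ = 1 / (0.16) = 6.25, MB₂ = 3.93 − 0.385 = 3.545, so M₂ = 6.25 × 3.545 ≈ 22.1562 billion.
ΔM = M₂ − M₁ = 22.1562 − 19.9492 = 2.207 billion.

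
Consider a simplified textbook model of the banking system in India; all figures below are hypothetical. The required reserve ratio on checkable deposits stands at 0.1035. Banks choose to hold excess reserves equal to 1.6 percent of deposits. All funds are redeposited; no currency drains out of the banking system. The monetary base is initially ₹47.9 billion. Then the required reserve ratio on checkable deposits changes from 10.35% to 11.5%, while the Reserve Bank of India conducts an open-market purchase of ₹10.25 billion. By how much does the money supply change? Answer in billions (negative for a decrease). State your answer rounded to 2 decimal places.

Before: m₁ = 1 / (0.1035 + 0.016) ≈ 8.36820, MB₁ = 47.9, so M₁ = 8.36820 × 47.9 ≈ 400.8368 billion.
After: m₂ = 1 / (0.115 + 0.016) ≈ 7.63359, MB₂ = 47.9 + 10.25 = 58.15, so M₂ = 7.63359 × 58.15 ≈ 443.8933 billion.
ΔM = M₂ − M₁ = 443.8933 − 400.8368 = 43.0565 billion.

₹43.06 billion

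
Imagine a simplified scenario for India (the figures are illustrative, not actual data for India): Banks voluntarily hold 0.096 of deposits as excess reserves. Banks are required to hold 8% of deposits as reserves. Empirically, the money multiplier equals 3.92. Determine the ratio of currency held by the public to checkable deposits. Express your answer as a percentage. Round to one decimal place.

Using m = 3.92. From m = (1 + c)/(c + rr + e), rearranging gives 1 + c = m·(c + rr + e), so c·(1 − m) = m·(rr + e) − 1.
Hence c = [m·(rr + e) − 1]/(1 − m) = [3.92 × (0.08 + 0.096) − 1] / (1 − 3.92) ≈ 0.106192.

10.6%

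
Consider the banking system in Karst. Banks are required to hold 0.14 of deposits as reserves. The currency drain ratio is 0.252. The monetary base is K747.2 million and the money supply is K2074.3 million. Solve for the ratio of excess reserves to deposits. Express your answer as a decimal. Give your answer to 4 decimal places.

0.0590

Using m = M/MB = 2074.3/747.2 ≈ 2.776097. Since m = (1 + c)/(c + rr + e), the denominator satisfies c + rr + e = (1 + c)/m = (1 + 0.252) / 2.776097 ≈ 0.450993.
With c = 0.252 and rr = 0.14, the ratio of excess reserves to deposits is 0.450993 − 0.252 − 0.14 = 0.058993.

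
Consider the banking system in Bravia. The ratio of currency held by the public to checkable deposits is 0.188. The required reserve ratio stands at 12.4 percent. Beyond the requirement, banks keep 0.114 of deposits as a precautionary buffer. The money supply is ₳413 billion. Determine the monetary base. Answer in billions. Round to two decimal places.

₳148.10 billion

The money multiplier is m = (1 + c) / (rr + e + c) = (1 + 0.188) / (0.124 + 0.114 + 0.188) ≈ 2.788732.
MB = M / m = 413 / 2.788732 ≈ 148.096 billion.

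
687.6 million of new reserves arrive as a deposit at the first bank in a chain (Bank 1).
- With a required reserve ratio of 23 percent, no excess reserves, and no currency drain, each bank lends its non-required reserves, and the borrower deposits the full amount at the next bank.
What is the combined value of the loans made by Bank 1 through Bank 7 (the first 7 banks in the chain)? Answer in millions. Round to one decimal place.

Bank i lends (1 − rr)^i of the original deposit: Bank 1 lends 687.6·0.7700 = 529.4520, Bank 2 lends 687.6·0.7700² ≈ 407.6780, and so on.
Summing a geometric series: total = 687.6·[0.7700·(1 − 0.7700^7) / (1 − 0.7700)] ≈ 1932.5338 million.

1932.5 million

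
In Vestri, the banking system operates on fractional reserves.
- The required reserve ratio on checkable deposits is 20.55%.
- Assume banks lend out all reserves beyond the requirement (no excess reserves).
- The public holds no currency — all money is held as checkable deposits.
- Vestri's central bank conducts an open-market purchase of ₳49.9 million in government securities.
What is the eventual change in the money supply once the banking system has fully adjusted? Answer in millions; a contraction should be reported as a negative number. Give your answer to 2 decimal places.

₳242.82 million

The simple money multiplier is m = 1/rr = 1/0.2055 ≈ 4.86618.
An open-market purchase increases the monetary base by 49.9 million, so ΔM = m × ΔMB = 4.86618 × 49.9 ≈ 242.8224 million.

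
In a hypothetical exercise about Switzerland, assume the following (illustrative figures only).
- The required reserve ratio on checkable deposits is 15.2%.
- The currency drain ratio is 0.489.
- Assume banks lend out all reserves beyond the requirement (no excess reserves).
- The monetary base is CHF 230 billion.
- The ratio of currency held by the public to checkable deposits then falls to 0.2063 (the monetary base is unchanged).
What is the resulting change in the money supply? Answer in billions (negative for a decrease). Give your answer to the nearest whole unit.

Initially m₁ = (1 + 0.489) / (0.152 + 0.489) ≈ 2.3229, so M₁ = 2.3229 × 230 = 534.267 billion.
After the change m₂ = (1 + 0.2063) / (0.152 + 0.2063) ≈ 3.3667, so M₂ = 3.3667 × 230 = 774.341 billion.
ΔM = M₂ − M₁ = 774.341 − 534.267 = 240.074 billion.

CHF 240 billion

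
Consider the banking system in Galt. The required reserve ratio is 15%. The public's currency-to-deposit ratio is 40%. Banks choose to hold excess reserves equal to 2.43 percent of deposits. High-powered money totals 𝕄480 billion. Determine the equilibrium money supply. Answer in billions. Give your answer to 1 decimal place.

𝕄1170.1 billion

The money multiplier is m = (1 + c) / (rr + e + c) = (1 + 0.4) / (0.15 + 0.0243 + 0.4) ≈ 2.43775.
So M = m × MB = 2.43775 × 480 = 1170.12 billion.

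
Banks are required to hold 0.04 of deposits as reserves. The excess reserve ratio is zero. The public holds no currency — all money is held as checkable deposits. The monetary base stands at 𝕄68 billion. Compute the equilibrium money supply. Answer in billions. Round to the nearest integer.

With no currency drain or excess reserves, the money multiplier is m = 1/rr = 1/0.04 = 25.
Money supply M = m × MB = 25 × 68 = 1700 billion.

𝕄1700 billion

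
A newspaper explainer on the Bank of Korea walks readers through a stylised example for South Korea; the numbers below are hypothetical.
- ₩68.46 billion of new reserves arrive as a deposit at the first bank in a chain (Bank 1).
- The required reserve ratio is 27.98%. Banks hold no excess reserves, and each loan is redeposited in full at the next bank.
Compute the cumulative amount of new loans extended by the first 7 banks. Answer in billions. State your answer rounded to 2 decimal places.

₩158.50 billion

Bank i lends (1 − rr)^i of the original deposit: Bank 1 lends 68.46·0.7202 ≈ 49.3049, Bank 2 lends 68.46·0.7202² ≈ 35.5094, and so on.
Summing a geometric series: total = 68.46·[0.7202·(1 − 0.7202^7) / (1 − 0.7202)] ≈ 158.5049 billion.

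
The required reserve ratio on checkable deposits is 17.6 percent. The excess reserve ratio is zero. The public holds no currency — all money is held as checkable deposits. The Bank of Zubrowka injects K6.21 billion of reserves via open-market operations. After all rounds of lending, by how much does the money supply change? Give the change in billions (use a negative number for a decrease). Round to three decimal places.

K35.284 billion

The simple money multiplier is m = 1/rr = 1/0.176 ≈ 5.68182.
An open-market purchase increases the monetary base by 6.21 billion, so ΔM = m × ΔMB = 5.68182 × 6.21 ≈ 35.2841 billion.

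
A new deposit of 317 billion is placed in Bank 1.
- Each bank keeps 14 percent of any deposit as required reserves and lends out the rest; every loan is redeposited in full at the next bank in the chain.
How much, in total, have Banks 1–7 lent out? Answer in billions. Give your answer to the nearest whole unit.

1270 billion

Bank i lends (1 − rr)^i of the original deposit: Bank 1 lends 317·0.8600 = 272.6200, Bank 2 lends 317·0.8600² = 234.4532, and so on.
Summing a geometric series: total = 317·[0.8600·(1 − 0.8600^7) / (1 − 0.8600)] ≈ 1269.7708 billion.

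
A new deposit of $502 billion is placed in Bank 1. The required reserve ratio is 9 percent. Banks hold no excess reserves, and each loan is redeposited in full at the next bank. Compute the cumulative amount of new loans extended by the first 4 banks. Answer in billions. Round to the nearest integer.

$1595 billion

Bank i lends (1 − rr)^i of the original deposit: Bank 1 lends 502·0.9100 = 456.8200, Bank 2 lends 502·0.9100² = 415.7062, and so on.
Summing a geometric series: total = 502·[0.9100·(1 − 0.9100^4) / (1 − 0.9100)] ≈ 1595.0651 billion.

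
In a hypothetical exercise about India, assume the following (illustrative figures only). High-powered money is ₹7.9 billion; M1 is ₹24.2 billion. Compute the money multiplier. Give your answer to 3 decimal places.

3.063

The money multiplier is m = M / MB = 24.2 / 7.9 ≈ 3.06329.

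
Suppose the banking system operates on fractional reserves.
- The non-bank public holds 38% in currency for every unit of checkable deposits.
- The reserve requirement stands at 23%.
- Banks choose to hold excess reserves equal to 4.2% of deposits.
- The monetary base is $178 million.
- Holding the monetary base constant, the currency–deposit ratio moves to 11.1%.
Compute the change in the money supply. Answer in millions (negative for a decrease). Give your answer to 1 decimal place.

Initially m₁ = (1 + 0.38) / (0.23 + 0.042 + 0.38) ≈ 2.11656, so M₁ = 2.11656 × 178 ≈ 376.7477 million.
After the change m₂ = (1 + 0.111) / (0.23 + 0.042 + 0.111) ≈ 2.90078, so M₂ = 2.90078 × 178 ≈ 516.3388 million.
ΔM = M₂ − M₁ = 516.3388 − 376.7477 = 139.5911 million.

$139.6 million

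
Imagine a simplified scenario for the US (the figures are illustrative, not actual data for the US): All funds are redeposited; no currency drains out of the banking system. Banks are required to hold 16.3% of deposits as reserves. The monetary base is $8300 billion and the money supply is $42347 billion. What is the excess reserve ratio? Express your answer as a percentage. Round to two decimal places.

3.30%

Using m = M/MB = 42347/8300 ≈ 5.102048. Since m = (1 + c)/(c + rr + e), the denominator satisfies c + rr + e = (1 + c)/m = (1 + 0) / 5.102048 ≈ 0.196000.
With c = 0 and rr = 0.163, the excess reserve ratio is 0.196000 − 0 − 0.163 = 0.033.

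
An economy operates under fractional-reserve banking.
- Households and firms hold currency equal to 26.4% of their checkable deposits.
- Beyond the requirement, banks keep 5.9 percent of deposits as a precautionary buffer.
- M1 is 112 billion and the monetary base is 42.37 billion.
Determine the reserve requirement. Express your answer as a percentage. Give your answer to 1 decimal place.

Using m = M/MB = 112/42.37 ≈ 2.643380. Since m = (1 + c)/(c + rr + e), the denominator satisfies c + rr + e = (1 + c)/m = (1 + 0.264) / 2.643380 ≈ 0.478176.
With c = 0.264 and e = 0.059, the reserve requirement is 0.478176 − 0.264 − 0.059 = 0.155176.

15.5%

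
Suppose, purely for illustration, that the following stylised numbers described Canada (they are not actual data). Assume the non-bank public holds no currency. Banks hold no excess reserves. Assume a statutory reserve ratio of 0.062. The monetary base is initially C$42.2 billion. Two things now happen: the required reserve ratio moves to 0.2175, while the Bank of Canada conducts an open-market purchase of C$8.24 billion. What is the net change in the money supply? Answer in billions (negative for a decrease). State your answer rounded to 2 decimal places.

Before: m₁ = 1 / (0.062) ≈ 16.12903, MB₁ = 42.2, so M₁ = 16.12903 × 42.2 ≈ 680.6451 billion.
After: m₂ = 1 / (0.2175) ≈ 4.59770, MB₂ = 42.2 + 8.24 = 50.44, so M₂ = 4.59770 × 50.44 ≈ 231.908 billion.
ΔM = M₂ − M₁ = 231.908 − 680.6451 = -448.7371 billion.

-448.74 billion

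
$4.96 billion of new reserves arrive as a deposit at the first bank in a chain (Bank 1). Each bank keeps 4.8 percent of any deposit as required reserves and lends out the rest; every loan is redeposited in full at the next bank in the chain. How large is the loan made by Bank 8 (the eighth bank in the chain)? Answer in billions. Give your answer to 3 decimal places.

$3.346 billion

Each bank lends a fraction (1 − rr) = 0.9520 of the deposit it receives, so Bank 8 receives 4.96·0.9520^7 and lends 4.96·0.9520^8 ≈ 3.3464 billion.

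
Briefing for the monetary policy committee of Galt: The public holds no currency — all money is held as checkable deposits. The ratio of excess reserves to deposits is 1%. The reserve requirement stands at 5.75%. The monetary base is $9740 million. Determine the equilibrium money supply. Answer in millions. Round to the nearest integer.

The money multiplier is m = 1 / (rr + e) = 1 / (0.0575 + 0.01) ≈ 14.81481.
So M = m × MB = 14.81481 × 9740 = 144296.2494 million.

$144296 million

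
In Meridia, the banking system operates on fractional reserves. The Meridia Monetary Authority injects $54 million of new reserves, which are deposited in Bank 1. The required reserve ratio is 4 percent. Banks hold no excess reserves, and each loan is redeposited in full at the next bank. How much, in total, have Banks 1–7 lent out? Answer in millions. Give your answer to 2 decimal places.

Bank i lends (1 − rr)^i of the original deposit: Bank 1 lends 54·0.9600 = 51.8400, Bank 2 lends 54·0.9600² = 49.7664, and so on.
Summing a geometric series: total = 54·[0.9600·(1 − 0.9600^7) / (1 − 0.9600)] ≈ 322.1241 million.

$322.12 million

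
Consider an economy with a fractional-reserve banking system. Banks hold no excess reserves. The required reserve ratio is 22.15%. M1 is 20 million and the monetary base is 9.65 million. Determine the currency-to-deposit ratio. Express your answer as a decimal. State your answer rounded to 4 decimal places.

0.5043

Using m = M/MB = 20/9.65 ≈ 2.072539. From m = (1 + c)/(c + rr + e), rearranging gives 1 + c = m·(c + rr + e), so c·(1 − m) = m·(rr + e) − 1.
Hence c = [m·(rr + e) − 1]/(1 − m) = [2.072539 × (0.2215 + 0) − 1] / (1 − 2.072539) ≈ 0.504348.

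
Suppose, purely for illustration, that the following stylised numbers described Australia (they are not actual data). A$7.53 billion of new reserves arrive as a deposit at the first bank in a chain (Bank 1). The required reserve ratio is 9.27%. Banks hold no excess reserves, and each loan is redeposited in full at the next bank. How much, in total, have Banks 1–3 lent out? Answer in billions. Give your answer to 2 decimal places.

A$18.65 billion

Bank i lends (1 − rr)^i of the original deposit: Bank 1 lends 7.53·0.9073 ≈ 6.8320, Bank 2 lends 7.53·0.9073² ≈ 6.1986, and so on.
Summing a geometric series: total = 7.53·[0.9073·(1 − 0.9073^3) / (1 − 0.9073)] ≈ 18.6546 billion.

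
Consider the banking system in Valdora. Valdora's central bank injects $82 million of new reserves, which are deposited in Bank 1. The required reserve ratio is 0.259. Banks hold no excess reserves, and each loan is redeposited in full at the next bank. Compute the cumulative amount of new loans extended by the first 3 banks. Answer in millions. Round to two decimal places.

$139.15 million

Bank i lends (1 − rr)^i of the original deposit: Bank 1 lends 82·0.7410 = 60.7620, Bank 2 lends 82·0.7410² ≈ 45.0246, and so on.
Summing a geometric series: total = 82·[0.7410·(1 − 0.7410^3) / (1 − 0.7410)] ≈ 139.1499 million.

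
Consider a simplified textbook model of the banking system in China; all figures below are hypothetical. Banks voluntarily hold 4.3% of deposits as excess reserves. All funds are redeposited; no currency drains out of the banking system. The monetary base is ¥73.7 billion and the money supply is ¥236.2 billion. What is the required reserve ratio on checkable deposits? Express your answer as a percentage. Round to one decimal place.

26.9%

Using m = M/MB = 236.2/73.7 ≈ 3.204885. Since m = (1 + c)/(c + rr + e), the denominator satisfies c + rr + e = (1 + c)/m = (1 + 0) / 3.204885 ≈ 0.312024.
With c = 0 and e = 0.043, the required reserve ratio on checkable deposits is 0.312024 − 0 − 0.043 = 0.269024.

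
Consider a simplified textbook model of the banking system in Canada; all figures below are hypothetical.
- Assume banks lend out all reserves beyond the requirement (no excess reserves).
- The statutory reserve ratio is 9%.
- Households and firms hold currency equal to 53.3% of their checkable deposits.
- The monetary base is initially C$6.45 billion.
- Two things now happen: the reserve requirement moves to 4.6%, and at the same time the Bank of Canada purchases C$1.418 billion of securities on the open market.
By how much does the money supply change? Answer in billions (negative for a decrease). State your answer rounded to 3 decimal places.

C$4.961 billion

Before: m₁ = (1 + 0.533) / (0.09 + 0.533) ≈ 2.46067, MB₁ = 6.45, so M₁ = 2.46067 × 6.45 ≈ 15.8713 billion.
After: m₂ = (1 + 0.533) / (0.046 + 0.533) ≈ 2.64767, MB₂ = 6.45 + 1.418 = 7.868, so M₂ = 2.64767 × 7.868 ≈ 20.8319 billion.
ΔM = M₂ − M₁ = 20.8319 − 15.8713 = 4.9606 billion.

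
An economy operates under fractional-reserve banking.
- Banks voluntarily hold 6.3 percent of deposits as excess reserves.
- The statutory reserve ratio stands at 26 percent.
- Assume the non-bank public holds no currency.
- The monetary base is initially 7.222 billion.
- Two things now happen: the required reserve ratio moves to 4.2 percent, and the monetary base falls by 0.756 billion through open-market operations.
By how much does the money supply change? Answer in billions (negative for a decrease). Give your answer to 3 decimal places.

Before: m₁ = 1 / (0.26 + 0.063) ≈ 3.09598, MB₁ = 7.222, so M₁ = 3.09598 × 7.222 ≈ 22.3592 billion.
After: m₂ = 1 / (0.042 + 0.063) ≈ 9.52381, MB₂ = 7.222 − 0.756 = 6.466, so M₂ = 9.52381 × 6.466 ≈ 61.581 billion.
ΔM = M₂ − M₁ = 61.581 − 22.3592 = 39.2218 billion.

39.222 billion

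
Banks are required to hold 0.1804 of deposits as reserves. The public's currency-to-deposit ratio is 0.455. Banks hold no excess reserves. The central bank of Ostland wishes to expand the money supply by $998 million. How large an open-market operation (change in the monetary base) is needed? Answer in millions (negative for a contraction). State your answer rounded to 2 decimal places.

The money multiplier is m = (1 + c) / (rr + c) = (1 + 0.455) / (0.1804 + 0.455) ≈ 2.289896.
ΔMB = ΔM / m = (+998) / 2.289896 ≈ 435.8277 million.

$435.83 million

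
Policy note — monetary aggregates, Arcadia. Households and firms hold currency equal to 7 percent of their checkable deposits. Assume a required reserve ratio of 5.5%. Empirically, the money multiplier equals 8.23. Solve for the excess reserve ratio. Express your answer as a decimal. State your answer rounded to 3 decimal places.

Using m = 8.23. Since m = (1 + c)/(c + rr + e), the denominator satisfies c + rr + e = (1 + c)/m = (1 + 0.07) / 8.23 ≈ 0.130012.
With c = 0.07 and rr = 0.055, the excess reserve ratio is 0.130012 − 0.07 − 0.055 = 0.005012.

0.005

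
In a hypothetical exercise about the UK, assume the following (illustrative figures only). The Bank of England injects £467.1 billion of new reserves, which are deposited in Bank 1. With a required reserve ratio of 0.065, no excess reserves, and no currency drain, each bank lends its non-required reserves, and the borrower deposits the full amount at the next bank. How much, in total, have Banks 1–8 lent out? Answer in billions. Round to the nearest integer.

Bank i lends (1 − rr)^i of the original deposit: Bank 1 lends 467.1·0.9350 = 436.7385, Bank 2 lends 467.1·0.9350² ≈ 408.3505, and so on.
Summing a geometric series: total = 467.1·[0.9350·(1 − 0.9350^8) / (1 − 0.9350)] ≈ 2794.4032 billion.

£2794 billion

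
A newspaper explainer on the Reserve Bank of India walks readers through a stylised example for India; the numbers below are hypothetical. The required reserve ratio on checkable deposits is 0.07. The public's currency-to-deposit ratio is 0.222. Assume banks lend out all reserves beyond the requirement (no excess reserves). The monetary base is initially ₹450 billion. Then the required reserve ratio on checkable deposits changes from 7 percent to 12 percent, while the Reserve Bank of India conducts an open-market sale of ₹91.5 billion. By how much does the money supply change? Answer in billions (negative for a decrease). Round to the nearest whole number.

Before: m₁ = (1 + 0.222) / (0.07 + 0.222) ≈ 4.1849, MB₁ = 450, so M₁ = 4.1849 × 450 = 1883.205 billion.
After: m₂ = (1 + 0.222) / (0.12 + 0.222) ≈ 3.5731, MB₂ = 450 − 91.5 = 358.5, so M₂ = 3.5731 × 358.5 ≈ 1280.9564 billion.
ΔM = M₂ − M₁ = 1280.9564 − 1883.205 = -602.2486 billion.

-602 billion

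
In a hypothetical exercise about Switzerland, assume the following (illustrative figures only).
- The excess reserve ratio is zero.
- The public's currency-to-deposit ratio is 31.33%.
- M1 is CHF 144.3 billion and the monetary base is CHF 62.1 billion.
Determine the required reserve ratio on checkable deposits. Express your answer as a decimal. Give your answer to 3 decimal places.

0.252

Using m = M/MB = 144.3/62.1 ≈ 2.323671. Since m = (1 + c)/(c + rr + e), the denominator satisfies c + rr + e = (1 + c)/m = (1 + 0.3133) / 2.323671 ≈ 0.565183.
With c = 0.3133 and e = 0, the required reserve ratio on checkable deposits is 0.565183 − 0.3133 − 0 = 0.251883.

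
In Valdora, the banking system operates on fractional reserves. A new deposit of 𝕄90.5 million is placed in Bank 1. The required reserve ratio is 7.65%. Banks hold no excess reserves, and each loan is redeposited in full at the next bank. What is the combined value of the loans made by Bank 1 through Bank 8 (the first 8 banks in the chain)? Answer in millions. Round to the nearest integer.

𝕄515 million

Bank i lends (1 − rr)^i of the original deposit: Bank 1 lends 90.5·0.9235 ≈ 83.5768, Bank 2 lends 90.5·0.9235² ≈ 77.1831, and so on.
Summing a geometric series: total = 90.5·[0.9235·(1 − 0.9235^8) / (1 − 0.9235)] ≈ 514.5180 million.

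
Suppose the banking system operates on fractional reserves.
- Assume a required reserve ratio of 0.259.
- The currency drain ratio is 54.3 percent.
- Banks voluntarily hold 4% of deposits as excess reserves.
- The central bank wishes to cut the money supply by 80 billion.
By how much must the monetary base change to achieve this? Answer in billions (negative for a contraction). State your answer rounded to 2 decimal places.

The money multiplier is m = (1 + c) / (rr + e + c) = (1 + 0.543) / (0.259 + 0.04 + 0.543) ≈ 1.83254.
ΔMB = ΔM / m = (−80) / 1.83254 ≈ -43.6553 billion.

-43.66 billion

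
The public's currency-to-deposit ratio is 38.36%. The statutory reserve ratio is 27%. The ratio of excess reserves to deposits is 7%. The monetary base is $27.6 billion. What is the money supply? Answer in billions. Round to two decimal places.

The money multiplier is m = (1 + c) / (rr + e + c) = (1 + 0.3836) / (0.27 + 0.07 + 0.3836) ≈ 1.91211.
So M = m × MB = 1.91211 × 27.6 ≈ 52.7742 billion.

$52.77 billion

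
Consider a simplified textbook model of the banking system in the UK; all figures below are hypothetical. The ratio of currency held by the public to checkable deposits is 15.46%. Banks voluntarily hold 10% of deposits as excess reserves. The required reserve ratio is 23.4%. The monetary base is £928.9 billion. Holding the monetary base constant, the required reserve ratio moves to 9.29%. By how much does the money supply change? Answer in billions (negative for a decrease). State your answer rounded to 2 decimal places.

£891.29 billion

Initially m₁ = (1 + 0.1546) / (0.234 + 0.1 + 0.1546) ≈ 2.363078, so M₁ = 2.363078 × 928.9 ≈ 2195.0632 billion.
After the change m₂ = (1 + 0.1546) / (0.0929 + 0.1 + 0.1546) ≈ 3.322590, so M₂ = 3.322590 × 928.9 ≈ 3086.3539 billion.
ΔM = M₂ − M₁ = 3086.3539 − 2195.0632 = 891.2907 billion.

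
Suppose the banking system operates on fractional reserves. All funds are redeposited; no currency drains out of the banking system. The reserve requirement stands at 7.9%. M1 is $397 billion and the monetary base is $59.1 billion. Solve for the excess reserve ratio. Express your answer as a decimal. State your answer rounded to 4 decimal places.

Using m = M/MB = 397/59.1 ≈ 6.717428. Since m = (1 + c)/(c + rr + e), the denominator satisfies c + rr + e = (1 + c)/m = (1 + 0) / 6.717428 ≈ 0.148867.
With c = 0 and rr = 0.079, the excess reserve ratio is 0.148867 − 0 − 0.079 = 0.069867.

0.0699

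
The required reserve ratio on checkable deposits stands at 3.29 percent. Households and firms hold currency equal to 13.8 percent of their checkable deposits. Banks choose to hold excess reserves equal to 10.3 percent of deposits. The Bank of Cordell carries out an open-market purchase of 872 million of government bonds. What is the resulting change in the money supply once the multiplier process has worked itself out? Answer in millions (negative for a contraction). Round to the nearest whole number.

3623 million

The money multiplier is m = (1 + c) / (rr + e + c) = (1 + 0.138) / (0.0329 + 0.103 + 0.138) ≈ 4.1548.
The purchase adds 872 million of base, so ΔM = m × ΔMB = 4.1548 × (+872) = 3622.9856 million.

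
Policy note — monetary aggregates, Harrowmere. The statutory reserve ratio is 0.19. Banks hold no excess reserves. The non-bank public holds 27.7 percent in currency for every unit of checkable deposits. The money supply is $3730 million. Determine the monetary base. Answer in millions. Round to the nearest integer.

$1364 million

The money multiplier is m = (1 + c) / (rr + c) = (1 + 0.277) / (0.19 + 0.277) ≈ 2.73448.
MB = M / m = 3730 / 2.73448 ≈ 1364.0619 million.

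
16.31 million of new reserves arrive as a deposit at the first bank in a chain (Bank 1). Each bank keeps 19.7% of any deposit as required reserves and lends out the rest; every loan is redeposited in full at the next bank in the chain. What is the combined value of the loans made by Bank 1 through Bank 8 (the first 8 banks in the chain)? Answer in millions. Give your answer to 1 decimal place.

55.0 million

Bank i lends (1 − rr)^i of the original deposit: Bank 1 lends 16.31·0.8030 ≈ 13.0969, Bank 2 lends 16.31·0.8030² ≈ 10.5168, and so on.
Summing a geometric series: total = 16.31·[0.8030·(1 − 0.8030^8) / (1 − 0.8030)] ≈ 54.9890 million.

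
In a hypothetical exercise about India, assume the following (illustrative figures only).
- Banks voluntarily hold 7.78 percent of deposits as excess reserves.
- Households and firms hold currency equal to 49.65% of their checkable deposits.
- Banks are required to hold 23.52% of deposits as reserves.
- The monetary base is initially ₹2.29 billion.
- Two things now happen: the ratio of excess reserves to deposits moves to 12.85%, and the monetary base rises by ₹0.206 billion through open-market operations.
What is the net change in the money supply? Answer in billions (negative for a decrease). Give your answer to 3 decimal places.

₹0.109 billion

Before: m₁ = (1 + 0.4965) / (0.2352 + 0.0778 + 0.4965) ≈ 1.84867, MB₁ = 2.29, so M₁ = 1.84867 × 2.29 ≈ 4.2335 billion.
After: m₂ = (1 + 0.4965) / (0.2352 + 0.1285 + 0.4965) ≈ 1.73971, MB₂ = 2.29 + 0.206 = 2.496, so M₂ = 1.73971 × 2.496 ≈ 4.3423 billion.
ΔM = M₂ − M₁ = 4.3423 − 4.2335 = 0.1088 billion.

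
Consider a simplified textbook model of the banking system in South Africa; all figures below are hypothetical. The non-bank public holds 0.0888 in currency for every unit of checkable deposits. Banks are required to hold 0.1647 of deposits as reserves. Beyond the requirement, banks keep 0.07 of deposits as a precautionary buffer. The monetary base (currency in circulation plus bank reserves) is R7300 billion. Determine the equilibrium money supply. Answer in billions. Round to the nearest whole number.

The money multiplier is m = (1 + c) / (rr + e + c) = (1 + 0.0888) / (0.1647 + 0.07 + 0.0888) ≈ 3.36569.
So M = m × MB = 3.36569 × 7300 = 24569.537 billion.

R24570 billion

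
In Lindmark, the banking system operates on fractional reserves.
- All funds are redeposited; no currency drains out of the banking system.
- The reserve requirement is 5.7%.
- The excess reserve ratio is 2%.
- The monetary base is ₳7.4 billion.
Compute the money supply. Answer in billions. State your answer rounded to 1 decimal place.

The money multiplier is m = 1 / (rr + e) = 1 / (0.057 + 0.02) ≈ 12.9870.
So M = m × MB = 12.9870 × 7.4 = 96.1038 billion.

₳96.1 billion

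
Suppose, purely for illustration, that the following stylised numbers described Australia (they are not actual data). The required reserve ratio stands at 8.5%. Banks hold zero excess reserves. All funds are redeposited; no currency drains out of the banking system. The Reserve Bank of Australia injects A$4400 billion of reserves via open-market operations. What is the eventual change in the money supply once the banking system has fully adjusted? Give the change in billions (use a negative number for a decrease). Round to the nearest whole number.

The simple money multiplier is m = 1/rr = 1/0.085 ≈ 11.76471.
An open-market purchase increases the monetary base by 4400 billion, so ΔM = m × ΔMB = 11.76471 × 4400 = 51764.724 billion.

A$51765 billion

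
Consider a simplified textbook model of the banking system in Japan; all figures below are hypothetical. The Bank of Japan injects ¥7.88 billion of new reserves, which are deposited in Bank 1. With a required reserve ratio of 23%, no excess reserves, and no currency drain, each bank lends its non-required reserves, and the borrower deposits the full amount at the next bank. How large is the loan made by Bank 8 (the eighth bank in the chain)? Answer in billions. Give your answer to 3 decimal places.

¥0.974 billion

Each bank lends a fraction (1 − rr) = 0.7700 of the deposit it receives, so Bank 8 receives 7.88·0.7700^7 and lends 7.88·0.7700^8 ≈ 0.9738 billion.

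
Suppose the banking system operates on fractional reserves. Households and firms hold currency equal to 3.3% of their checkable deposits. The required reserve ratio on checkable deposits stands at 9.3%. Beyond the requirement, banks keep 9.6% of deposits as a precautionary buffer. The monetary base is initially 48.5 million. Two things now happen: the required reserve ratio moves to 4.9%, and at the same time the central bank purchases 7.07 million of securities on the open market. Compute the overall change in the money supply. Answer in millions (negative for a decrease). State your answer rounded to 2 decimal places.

96.82 million

Before: m₁ = (1 + 0.033) / (0.093 + 0.096 + 0.033) ≈ 4.65315, MB₁ = 48.5, so M₁ = 4.65315 × 48.5 ≈ 225.6778 million.
After: m₂ = (1 + 0.033) / (0.049 + 0.096 + 0.033) ≈ 5.80337, MB₂ = 48.5 + 7.07 = 55.57, so M₂ = 5.80337 × 55.57 ≈ 322.4933 million.
ΔM = M₂ − M₁ = 322.4933 − 225.6778 = 96.8155 million.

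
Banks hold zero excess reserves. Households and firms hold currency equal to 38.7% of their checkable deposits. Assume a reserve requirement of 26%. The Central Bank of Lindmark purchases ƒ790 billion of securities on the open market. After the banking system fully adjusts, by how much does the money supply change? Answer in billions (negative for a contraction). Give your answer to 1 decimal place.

ƒ1693.6 billion

The money multiplier is m = (1 + c) / (rr + c) = (1 + 0.387) / (0.26 + 0.387) ≈ 2.14374.
The purchase adds 790 billion of base, so ΔM = m × ΔMB = 2.14374 × (+790) = 1693.5546 billion.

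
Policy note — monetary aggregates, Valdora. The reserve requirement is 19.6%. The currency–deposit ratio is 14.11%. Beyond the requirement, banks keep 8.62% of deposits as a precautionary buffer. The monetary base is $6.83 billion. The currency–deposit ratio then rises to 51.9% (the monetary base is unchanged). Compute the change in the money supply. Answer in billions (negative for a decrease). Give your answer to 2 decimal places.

-5.46 billion

Initially m₁ = (1 + 0.1411) / (0.196 + 0.0862 + 0.1411) ≈ 2.6957, so M₁ = 2.6957 × 6.83 ≈ 18.4116 billion.
After the change m₂ = (1 + 0.519) / (0.196 + 0.0862 + 0.519) ≈ 1.8959, so M₂ = 1.8959 × 6.83 ≈ 12.949 billion.
ΔM = M₂ − M₁ = 12.949 − 18.4116 = -5.4626 billion.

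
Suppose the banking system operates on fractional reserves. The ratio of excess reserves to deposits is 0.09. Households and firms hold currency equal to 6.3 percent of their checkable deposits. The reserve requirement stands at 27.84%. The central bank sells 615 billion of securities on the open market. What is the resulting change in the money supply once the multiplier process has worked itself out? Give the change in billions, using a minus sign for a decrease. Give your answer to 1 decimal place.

The money multiplier is m = (1 + c) / (rr + e + c) = (1 + 0.063) / (0.2784 + 0.09 + 0.063) ≈ 2.46407.
The sale removes 615 billion of base, so ΔM = m × ΔMB = 2.46407 × (−615) ≈ -1515.403 billion.

-1515.4 billion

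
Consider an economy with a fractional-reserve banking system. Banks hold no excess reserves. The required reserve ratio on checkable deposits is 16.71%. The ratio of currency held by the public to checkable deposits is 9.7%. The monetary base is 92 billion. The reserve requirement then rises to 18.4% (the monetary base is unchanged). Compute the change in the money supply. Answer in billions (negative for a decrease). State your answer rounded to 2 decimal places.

Initially m₁ = (1 + 0.097) / (0.1671 + 0.097) ≈ 4.15373, so M₁ = 4.15373 × 92 ≈ 382.1432 billion.
After the change m₂ = (1 + 0.097) / (0.184 + 0.097) ≈ 3.90391, so M₂ = 3.90391 × 92 ≈ 359.1597 billion.
ΔM = M₂ − M₁ = 359.1597 − 382.1432 = -22.9835 billion.

-22.98 billion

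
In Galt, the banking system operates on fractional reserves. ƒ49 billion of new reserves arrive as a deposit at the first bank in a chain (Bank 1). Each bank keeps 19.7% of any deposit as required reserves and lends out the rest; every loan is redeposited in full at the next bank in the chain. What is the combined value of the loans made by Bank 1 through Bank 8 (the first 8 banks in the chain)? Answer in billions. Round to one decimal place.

ƒ165.2 billion

Bank i lends (1 − rr)^i of the original deposit: Bank 1 lends 49·0.8030 = 39.3470, Bank 2 lends 49·0.8030² ≈ 31.5956, and so on.
Summing a geometric series: total = 49·[0.8030·(1 − 0.8030^8) / (1 − 0.8030)] ≈ 165.2031 billion.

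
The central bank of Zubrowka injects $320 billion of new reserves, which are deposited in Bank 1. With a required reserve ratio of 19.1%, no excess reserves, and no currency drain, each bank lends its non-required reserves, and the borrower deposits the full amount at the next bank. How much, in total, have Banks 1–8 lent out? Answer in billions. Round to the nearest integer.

$1107 billion

Bank i lends (1 − rr)^i of the original deposit: Bank 1 lends 320·0.8090 = 258.8800, Bank 2 lends 320·0.8090² ≈ 209.4339, and so on.
Summing a geometric series: total = 320·[0.8090·(1 − 0.8090^8) / (1 − 0.8090)] ≈ 1106.7055 billion.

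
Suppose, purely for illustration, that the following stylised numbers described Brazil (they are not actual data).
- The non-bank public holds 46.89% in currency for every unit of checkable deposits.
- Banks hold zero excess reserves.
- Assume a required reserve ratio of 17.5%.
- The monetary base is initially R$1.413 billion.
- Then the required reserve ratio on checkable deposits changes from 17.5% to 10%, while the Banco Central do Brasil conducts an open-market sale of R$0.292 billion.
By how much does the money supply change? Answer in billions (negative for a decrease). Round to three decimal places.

-0.329 billion

Before: m₁ = (1 + 0.4689) / (0.175 + 0.4689) ≈ 2.28125, MB₁ = 1.413, so M₁ = 2.28125 × 1.413 ≈ 3.2234 billion.
After: m₂ = (1 + 0.4689) / (0.1 + 0.4689) ≈ 2.58200, MB₂ = 1.413 − 0.292 = 1.121, so M₂ = 2.58200 × 1.121 ≈ 2.8944 billion.
ΔM = M₂ − M₁ = 2.8944 − 3.2234 = -0.329 billion.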